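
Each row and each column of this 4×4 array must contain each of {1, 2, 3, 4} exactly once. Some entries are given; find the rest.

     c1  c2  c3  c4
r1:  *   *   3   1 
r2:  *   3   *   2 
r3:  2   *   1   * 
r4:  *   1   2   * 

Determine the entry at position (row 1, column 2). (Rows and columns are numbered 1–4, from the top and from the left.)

2

At row 1, column 1: row 1 has {1,3}; column 1 has {2}; that leaves 4.
At row 1, column 2: row 1 has {1,3,4}; column 2 has {1,3}; that leaves 2.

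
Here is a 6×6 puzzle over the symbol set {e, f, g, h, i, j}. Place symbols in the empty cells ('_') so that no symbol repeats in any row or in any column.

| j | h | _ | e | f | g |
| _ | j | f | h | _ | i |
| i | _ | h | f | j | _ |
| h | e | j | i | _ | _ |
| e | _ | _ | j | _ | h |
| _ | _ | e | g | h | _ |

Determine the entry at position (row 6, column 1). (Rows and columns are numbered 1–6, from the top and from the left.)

f

(r1,c3): row 1 has {e,f,g,h,j}; column 3 has {e,f,h,j}, so it must be i.
(r2,c1): row 2 has {f,h,i,j}; column 1 has {e,h,i,j}, so it must be g.
(r2,c5): row 2 has {f,g,h,i,j}; column 5 has {f,h,j}, so it must be e.
(r3,c2): row 3 has {f,h,i,j}; column 2 has {e,h,j}, so it must be g.
(r3,c6): row 3 has {f,g,h,i,j}; column 6 has {g,h,i}, so it must be e.
(r4,c5): row 4 has {e,h,i,j}; column 5 has {e,f,h,j}, so it must be g.
(r4,c6): row 4 has {e,g,h,i,j}; column 6 has {e,g,h,i}, so it must be f.
(r5,c3): row 5 has {e,h,j}; column 3 has {e,f,h,i,j}, so it must be g.
(r5,c5): row 5 has {e,g,h,j}; column 5 has {e,f,g,h,j}, so it must be i.
(r6,c1): row 6 has {e,g,h}; column 1 has {e,g,h,i,j}, so it must be f.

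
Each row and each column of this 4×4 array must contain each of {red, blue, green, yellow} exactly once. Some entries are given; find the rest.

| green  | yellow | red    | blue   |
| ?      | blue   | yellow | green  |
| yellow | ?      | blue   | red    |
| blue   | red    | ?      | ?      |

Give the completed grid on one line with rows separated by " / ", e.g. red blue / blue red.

Cell (r2,c1): row 2 has {blue,green,yellow}; column 1 has {blue,green,yellow} → red.
Cell (r3,c2): row 3 has {red,blue,yellow}; column 2 has {red,blue,yellow} → green.
Cell (r4,c3): row 4 has {red,blue}; column 3 has {red,blue,yellow} → green.
Cell (r4,c4): row 4 has {red,blue,green}; column 4 has {red,blue,green} → yellow.

green yellow red blue / red blue yellow green / yellow green blue red / blue red green yellow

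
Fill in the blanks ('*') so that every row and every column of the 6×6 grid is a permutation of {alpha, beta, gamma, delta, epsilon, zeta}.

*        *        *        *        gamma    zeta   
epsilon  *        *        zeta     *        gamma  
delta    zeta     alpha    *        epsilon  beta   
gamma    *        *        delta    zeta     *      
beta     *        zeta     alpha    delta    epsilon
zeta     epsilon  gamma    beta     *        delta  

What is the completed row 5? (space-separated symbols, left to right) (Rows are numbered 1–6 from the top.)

beta gamma zeta alpha delta epsilon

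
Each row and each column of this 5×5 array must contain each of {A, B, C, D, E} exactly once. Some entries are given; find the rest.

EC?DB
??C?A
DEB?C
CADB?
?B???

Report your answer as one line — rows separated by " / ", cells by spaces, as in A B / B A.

E C A D B / B D C E A / D E B A C / C A D B E / A B E C D

At row 1, column 3: row 1 has {B,C,D,E}; column 3 has {B,C,D}; that leaves A.
At row 2, column 1: row 2 has {A,C}; column 1 has {C,D,E}; that leaves B.
At row 2, column 2: row 2 has {A,B,C}; column 2 has {A,B,C,E}; that leaves D.
At row 2, column 4: row 2 has {A,B,C,D}; column 4 has {B,D}; that leaves E.
At row 3, column 4: row 3 has {B,C,D,E}; column 4 has {B,D,E}; that leaves A.
At row 4, column 5: row 4 has {A,B,C,D}; column 5 has {A,B,C}; that leaves E.
At row 5, column 1: row 5 has {B}; column 1 has {B,C,D,E}; that leaves A.
At row 5, column 3: row 5 has {A,B}; column 3 has {A,B,C,D}; that leaves E.
At row 5, column 4: row 5 has {A,B,E}; column 4 has {A,B,D,E}; that leaves C.
At row 5, column 5: row 5 has {A,B,C,E}; column 5 has {A,B,C,E}; that leaves D.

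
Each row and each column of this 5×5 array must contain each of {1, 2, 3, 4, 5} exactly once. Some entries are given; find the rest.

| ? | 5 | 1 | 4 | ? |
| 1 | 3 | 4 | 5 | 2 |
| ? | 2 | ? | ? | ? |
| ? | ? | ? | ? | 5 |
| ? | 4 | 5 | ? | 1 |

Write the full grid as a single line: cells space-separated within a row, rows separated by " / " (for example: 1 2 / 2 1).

2 5 1 4 3 / 1 3 4 5 2 / 5 2 3 1 4 / 4 1 2 3 5 / 3 4 5 2 1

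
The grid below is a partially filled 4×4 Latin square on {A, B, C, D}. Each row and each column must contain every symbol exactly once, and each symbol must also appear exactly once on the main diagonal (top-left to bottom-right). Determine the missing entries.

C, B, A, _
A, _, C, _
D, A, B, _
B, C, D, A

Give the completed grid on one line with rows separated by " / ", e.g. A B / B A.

At row 1, column 4: row 1 has {A,B,C}; column 4 has {A}; that leaves D.
At row 2, column 2: row 2 has {A,C}; column 2 has {A,B,C}; the diagonal has {A,B,C}; that leaves D.
At row 2, column 4: row 2 has {A,C,D}; column 4 has {A,D}; that leaves B.
At row 3, column 4: row 3 has {A,B,D}; column 4 has {A,B,D}; that leaves C.

C B A D / A D C B / D A B C / B C D A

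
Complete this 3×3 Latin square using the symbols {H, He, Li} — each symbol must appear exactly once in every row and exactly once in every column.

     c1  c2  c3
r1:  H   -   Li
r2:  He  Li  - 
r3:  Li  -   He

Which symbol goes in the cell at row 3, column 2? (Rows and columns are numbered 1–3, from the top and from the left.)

(r1,c2) = He
(r2,c3) = H
(r3,c2) = H

H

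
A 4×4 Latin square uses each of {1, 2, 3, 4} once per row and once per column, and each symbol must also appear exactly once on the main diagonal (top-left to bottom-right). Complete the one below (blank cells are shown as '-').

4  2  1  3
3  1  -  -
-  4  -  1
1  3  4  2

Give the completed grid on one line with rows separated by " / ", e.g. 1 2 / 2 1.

Cell (r2,c3): row 2 has {1,3}; column 3 has {1,4} → 2.
Cell (r2,c4): row 2 has {1,2,3}; column 4 has {1,2,3} → 4.
Cell (r3,c1): row 3 has {1,4}; column 1 has {1,3,4} → 2.
Cell (r3,c3): row 3 has {1,2,4}; column 3 has {1,2,4}; the diagonal has {1,2,4} → 3.

4 2 1 3 / 3 1 2 4 / 2 4 3 1 / 1 3 4 2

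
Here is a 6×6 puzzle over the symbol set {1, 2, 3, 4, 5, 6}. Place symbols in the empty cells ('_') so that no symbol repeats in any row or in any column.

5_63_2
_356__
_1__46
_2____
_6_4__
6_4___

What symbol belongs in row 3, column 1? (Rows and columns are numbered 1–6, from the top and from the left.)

3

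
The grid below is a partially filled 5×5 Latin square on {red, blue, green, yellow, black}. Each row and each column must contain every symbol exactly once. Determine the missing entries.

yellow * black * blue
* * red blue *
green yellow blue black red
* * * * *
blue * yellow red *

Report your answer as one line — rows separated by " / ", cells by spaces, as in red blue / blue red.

yellow red black green blue / black green red blue yellow / green yellow blue black red / red blue green yellow black / blue black yellow red green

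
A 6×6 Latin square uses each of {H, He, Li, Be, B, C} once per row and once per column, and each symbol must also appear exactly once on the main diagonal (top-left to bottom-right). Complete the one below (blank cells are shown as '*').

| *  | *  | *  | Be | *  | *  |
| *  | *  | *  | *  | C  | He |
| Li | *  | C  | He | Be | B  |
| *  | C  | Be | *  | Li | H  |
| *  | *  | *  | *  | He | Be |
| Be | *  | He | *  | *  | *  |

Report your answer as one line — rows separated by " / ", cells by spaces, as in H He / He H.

H He Li Be B C / B Be H Li C He / Li H C He Be B / He C Be B Li H / C Li B H He Be / Be B He C H Li

At row 3, column 2: row 3 has {He,Li,Be,B,C}; column 2 has {C}; that leaves H.
At row 4, column 4: row 4 has {H,Li,Be,C}; column 4 has {He,Be}; the diagonal has {He,C}; that leaves B.
At row 6, column 6: row 6 has {He,Be}; column 6 has {H,He,Be,B}; the diagonal has {He,B,C}; that leaves Li.
At row 1, column 1: row 1 has {Be}; column 1 has {Li,Be}; the diagonal has {He,Li,B,C}; that leaves H.
At row 1, column 5: row 1 has {H,Be}; column 5 has {He,Li,Be,C}; that leaves B.
At row 1, column 6: row 1 has {H,Be,B}; column 6 has {H,He,Li,Be,B}; that leaves C.
At row 2, column 1: row 2 has {He,C}; column 1 has {H,Li,Be}; that leaves B.
At row 2, column 2: row 2 has {He,B,C}; column 2 has {H,C}; the diagonal has {H,He,Li,B,C}; that leaves Be.
At row 4, column 1: row 4 has {H,Li,Be,B,C}; column 1 has {H,Li,Be,B}; that leaves He.
At row 5, column 1: row 5 has {He,Be}; column 1 has {H,He,Li,Be,B}; that leaves C.
At row 6, column 2: row 6 has {He,Li,Be}; column 2 has {H,Be,C}; that leaves B.
At row 6, column 5: row 6 has {He,Li,Be,B}; column 5 has {He,Li,Be,B,C}; that leaves H.
At row 1, column 3: row 1 has {H,Be,B,C}; column 3 has {He,Be,C}; that leaves Li.
At row 2, column 3: row 2 has {He,Be,B,C}; column 3 has {He,Li,Be,C}; that leaves H.
At row 2, column 4: row 2 has {H,He,Be,B,C}; column 4 has {He,Be,B}; that leaves Li.
At row 5, column 2: row 5 has {He,Be,C}; column 2 has {H,Be,B,C}; that leaves Li.
At row 5, column 3: row 5 has {He,Li,Be,C}; column 3 has {H,He,Li,Be,C}; that leaves B.
At row 5, column 4: row 5 has {He,Li,Be,B,C}; column 4 has {He,Li,Be,B}; that leaves H.
At row 6, column 4: row 6 has {H,He,Li,Be,B}; column 4 has {H,He,Li,Be,B}; that leaves C.
At row 1, column 2: row 1 has {H,Li,Be,B,C}; column 2 has {H,Li,Be,B,C}; that leaves He.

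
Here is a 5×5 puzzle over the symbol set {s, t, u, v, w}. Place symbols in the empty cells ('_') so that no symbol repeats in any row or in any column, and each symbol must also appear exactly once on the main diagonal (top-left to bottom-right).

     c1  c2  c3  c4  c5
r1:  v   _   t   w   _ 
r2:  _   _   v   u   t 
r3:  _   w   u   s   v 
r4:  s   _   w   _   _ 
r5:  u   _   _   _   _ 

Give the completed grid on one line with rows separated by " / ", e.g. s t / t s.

v u t w s / w s v u t / t w u s v / s v w t u / u t s v w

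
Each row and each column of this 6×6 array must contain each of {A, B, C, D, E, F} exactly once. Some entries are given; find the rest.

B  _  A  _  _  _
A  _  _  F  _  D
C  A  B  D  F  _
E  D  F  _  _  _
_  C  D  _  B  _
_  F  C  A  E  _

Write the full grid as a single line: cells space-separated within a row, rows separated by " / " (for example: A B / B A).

(r1,c2) = E
(r1,c4) = C
(r1,c5) = D
(r1,c6) = F
(r2,c2) = B
(r2,c3) = E
(r2,c5) = C
(r3,c6) = E
(r4,c4) = B
(r4,c5) = A
(r4,c6) = C
(r5,c1) = F
(r5,c4) = E
(r5,c6) = A
(r6,c1) = D
(r6,c6) = B

B E A C D F / A B E F C D / C A B D F E / E D F B A C / F C D E B A / D F C A E B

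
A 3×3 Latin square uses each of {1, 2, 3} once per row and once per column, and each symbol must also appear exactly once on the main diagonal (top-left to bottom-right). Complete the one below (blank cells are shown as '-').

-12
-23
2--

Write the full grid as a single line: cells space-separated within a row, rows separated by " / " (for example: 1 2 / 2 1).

(r1,c1) = 3
(r2,c1) = 1
(r3,c2) = 3
(r3,c3) = 1

3 1 2 / 1 2 3 / 2 3 1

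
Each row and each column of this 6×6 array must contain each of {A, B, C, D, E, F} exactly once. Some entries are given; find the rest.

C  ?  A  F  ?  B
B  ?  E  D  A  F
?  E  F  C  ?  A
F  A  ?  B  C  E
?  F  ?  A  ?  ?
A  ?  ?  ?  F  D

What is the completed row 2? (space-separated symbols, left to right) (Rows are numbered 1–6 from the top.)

At row 1, column 2: row 1 has {A,B,C,F}; column 2 has {A,E,F}; that leaves D.
At row 1, column 5: row 1 has {A,B,C,D,F}; column 5 has {A,C,F}; that leaves E.
At row 2, column 2: row 2 has {A,B,D,E,F}; column 2 has {A,D,E,F}; that leaves C.

B C E D A F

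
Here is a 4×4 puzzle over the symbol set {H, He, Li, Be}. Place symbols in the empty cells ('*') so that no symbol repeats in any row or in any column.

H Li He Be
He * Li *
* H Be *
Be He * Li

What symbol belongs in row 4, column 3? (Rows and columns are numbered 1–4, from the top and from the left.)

H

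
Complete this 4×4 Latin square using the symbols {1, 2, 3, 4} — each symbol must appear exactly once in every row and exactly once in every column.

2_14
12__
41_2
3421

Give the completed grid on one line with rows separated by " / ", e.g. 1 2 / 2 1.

2 3 1 4 / 1 2 4 3 / 4 1 3 2 / 3 4 2 1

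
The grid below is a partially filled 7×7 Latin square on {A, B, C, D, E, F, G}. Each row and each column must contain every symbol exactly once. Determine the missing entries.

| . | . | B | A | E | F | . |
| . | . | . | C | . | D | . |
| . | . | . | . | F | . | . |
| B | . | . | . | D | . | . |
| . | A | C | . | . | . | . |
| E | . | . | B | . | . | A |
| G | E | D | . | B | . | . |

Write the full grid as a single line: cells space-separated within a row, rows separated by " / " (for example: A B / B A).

(r5,c5): row 5 has {A,C}; column 5 has {B,D,E,F}, so it must be G.
(r6,c5): row 6 has {A,B,E}; column 5 has {B,D,E,F,G}, so it must be C.
(r6,c6): row 6 has {A,B,C,E}; column 6 has {D,F}, so it must be G.
(r7,c4): row 7 has {B,D,E,G}; column 4 has {A,B,C}, so it must be F.
(r7,c7): row 7 has {B,D,E,F,G}; column 7 has {A}, so it must be C.
(r2,c5): row 2 has {C,D}; column 5 has {B,C,D,E,F,G}, so it must be A.
(r6,c3): row 6 has {A,B,C,E,G}; column 3 has {B,C,D}, so it must be F.
(r7,c6): row 7 has {B,C,D,E,F,G}; column 6 has {D,F,G}, so it must be A.
(r2,c1): row 2 has {A,C,D}; column 1 has {B,E,G}, so it must be F.
(r5,c1): row 5 has {A,C,G}; column 1 has {B,E,F,G}, so it must be D.
(r5,c4): row 5 has {A,C,D,G}; column 4 has {A,B,C,F}, so it must be E.
(r5,c6): row 5 has {A,C,D,E,G}; column 6 has {A,D,F,G}, so it must be B.
(r5,c7): row 5 has {A,B,C,D,E,G}; column 7 has {A,C}, so it must be F.
(r6,c2): row 6 has {A,B,C,E,F,G}; column 2 has {A,E}, so it must be D.
(r1,c1): row 1 has {A,B,E,F}; column 1 has {B,D,E,F,G}, so it must be C.
(r1,c2): row 1 has {A,B,C,E,F}; column 2 has {A,D,E}, so it must be G.
(r1,c7): row 1 has {A,B,C,E,F,G}; column 7 has {A,C,F}, so it must be D.
(r2,c2): row 2 has {A,C,D,F}; column 2 has {A,D,E,G}, so it must be B.
(r3,c1): row 3 has {F}; column 1 has {B,C,D,E,F,G}, so it must be A.
(r3,c2): row 3 has {A,F}; column 2 has {A,B,D,E,G}, so it must be C.
(r3,c6): row 3 has {A,C,F}; column 6 has {A,B,D,F,G}, so it must be E.
(r4,c2): row 4 has {B,D}; column 2 has {A,B,C,D,E,G}, so it must be F.
(r4,c4): row 4 has {B,D,F}; column 4 has {A,B,C,E,F}, so it must be G.
(r4,c6): row 4 has {B,D,F,G}; column 6 has {A,B,D,E,F,G}, so it must be C.
(r4,c7): row 4 has {B,C,D,F,G}; column 7 has {A,C,D,F}, so it must be E.
(r2,c7): row 2 has {A,B,C,D,F}; column 7 has {A,C,D,E,F}, so it must be G.
(r3,c3): row 3 has {A,C,E,F}; column 3 has {B,C,D,F}, so it must be G.
(r3,c4): row 3 has {A,C,E,F,G}; column 4 has {A,B,C,E,F,G}, so it must be D.
(r3,c7): row 3 has {A,C,D,E,F,G}; column 7 has {A,C,D,E,F,G}, so it must be B.
(r4,c3): row 4 has {B,C,D,E,F,G}; column 3 has {B,C,D,F,G}, so it must be A.
(r2,c3): row 2 has {A,B,C,D,F,G}; column 3 has {A,B,C,D,F,G}, so it must be E.

C G B A E F D / F B E C A D G / A C G D F E B / B F A G D C E / D A C E G B F / E D F B C G A / G E D F B A C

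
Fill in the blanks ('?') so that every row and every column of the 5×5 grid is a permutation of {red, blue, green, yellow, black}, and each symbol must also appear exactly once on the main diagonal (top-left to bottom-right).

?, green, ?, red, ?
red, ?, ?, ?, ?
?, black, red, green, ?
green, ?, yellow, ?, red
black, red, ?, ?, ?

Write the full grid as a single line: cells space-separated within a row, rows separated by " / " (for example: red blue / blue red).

blue green black red yellow / red yellow green blue black / yellow black red green blue / green blue yellow black red / black red blue yellow green

(r4,c2) = blue
(r4,c4) = black
(r2,c2) = yellow
(r2,c4) = blue
(r5,c4) = yellow
(r1,c1) = blue
(r1,c3) = black
(r1,c5) = yellow
(r2,c3) = green
(r2,c5) = black
(r3,c1) = yellow
(r3,c5) = blue
(r5,c3) = blue
(r5,c5) = green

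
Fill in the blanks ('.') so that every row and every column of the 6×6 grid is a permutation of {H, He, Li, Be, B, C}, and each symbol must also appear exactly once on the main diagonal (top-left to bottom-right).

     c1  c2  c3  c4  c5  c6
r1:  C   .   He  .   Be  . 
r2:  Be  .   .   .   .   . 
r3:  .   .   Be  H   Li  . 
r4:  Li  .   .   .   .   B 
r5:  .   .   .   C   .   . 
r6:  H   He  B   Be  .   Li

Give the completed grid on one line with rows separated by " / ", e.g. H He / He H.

row 1 has {He,Be,C}; column 6 has {Li,B} — only H is left for (r1,c6).
row 4 has {Li,B}; column 4 has {H,Be,C}; the diagonal has {Li,Be,C} — only He is left for (r4,c4).
row 6 has {H,He,Li,Be,B}; column 5 has {Li,Be} — only C is left for (r6,c5).
row 4 has {He,Li,B}; column 5 has {Li,Be,C} — only H is left for (r4,c5).
row 5 has {C}; column 5 has {H,Li,Be,C}; the diagonal has {He,Li,Be,C} — only B is left for (r5,c5).
row 2 has {Be}; column 2 has {He}; the diagonal has {He,Li,Be,B,C} — only H is left for (r2,c2).
row 2 has {H,Be}; column 5 has {H,Li,Be,B,C} — only He is left for (r2,c5).
row 2 has {H,He,Be}; column 6 has {H,Li,B} — only C is left for (r2,c6).
row 3 has {H,Li,Be}; column 6 has {H,Li,B,C} — only He is left for (r3,c6).
row 4 has {H,He,Li,B}; column 3 has {He,Be,B} — only C is left for (r4,c3).
row 5 has {B,C}; column 1 has {H,Li,Be,C} — only He is left for (r5,c1).
row 5 has {He,B,C}; column 6 has {H,He,Li,B,C} — only Be is left for (r5,c6).
row 2 has {H,He,Be,C}; column 3 has {He,Be,B,C} — only Li is left for (r2,c3).
row 2 has {H,He,Li,Be,C}; column 4 has {H,He,Be,C} — only B is left for (r2,c4).
row 3 has {H,He,Li,Be}; column 1 has {H,He,Li,Be,C} — only B is left for (r3,c1).
row 3 has {H,He,Li,Be,B}; column 2 has {H,He} — only C is left for (r3,c2).
row 4 has {H,He,Li,B,C}; column 2 has {H,He,C} — only Be is left for (r4,c2).
row 5 has {He,Be,B,C}; column 2 has {H,He,Be,C} — only Li is left for (r5,c2).
row 5 has {He,Li,Be,B,C}; column 3 has {He,Li,Be,B,C} — only H is left for (r5,c3).
row 1 has {H,He,Be,C}; column 2 has {H,He,Li,Be,C} — only B is left for (r1,c2).
row 1 has {H,He,Be,B,C}; column 4 has {H,He,Be,B,C} — only Li is left for (r1,c4).

C B He Li Be H / Be H Li B He C / B C Be H Li He / Li Be C He H B / He Li H C B Be / H He B Be C Li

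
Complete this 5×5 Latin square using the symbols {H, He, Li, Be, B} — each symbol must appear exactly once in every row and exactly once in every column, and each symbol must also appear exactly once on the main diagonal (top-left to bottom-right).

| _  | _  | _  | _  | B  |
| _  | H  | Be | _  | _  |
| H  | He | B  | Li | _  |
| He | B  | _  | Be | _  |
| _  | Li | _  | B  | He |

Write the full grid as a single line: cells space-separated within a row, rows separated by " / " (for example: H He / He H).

Cell (r1,c1): row 1 has {B}; column 1 has {H,He}; the diagonal has {H,He,Be,B} → Li.
Cell (r1,c2): row 1 has {Li,B}; column 2 has {H,He,Li,B} → Be.
Cell (r2,c1): row 2 has {H,Be}; column 1 has {H,He,Li} → B.
Cell (r2,c4): row 2 has {H,Be,B}; column 4 has {Li,Be,B} → He.
Cell (r2,c5): row 2 has {H,He,Be,B}; column 5 has {He,B} → Li.
Cell (r3,c5): row 3 has {H,He,Li,B}; column 5 has {He,Li,B} → Be.
Cell (r4,c5): row 4 has {He,Be,B}; column 5 has {He,Li,Be,B} → H.
Cell (r5,c1): row 5 has {He,Li,B}; column 1 has {H,He,Li,B} → Be.
Cell (r5,c3): row 5 has {He,Li,Be,B}; column 3 has {Be,B} → H.
Cell (r1,c3): row 1 has {Li,Be,B}; column 3 has {H,Be,B} → He.
Cell (r1,c4): row 1 has {He,Li,Be,B}; column 4 has {He,Li,Be,B} → H.
Cell (r4,c3): row 4 has {H,He,Be,B}; column 3 has {H,He,Be,B} → Li.

Li Be He H B / B H Be He Li / H He B Li Be / He B Li Be H / Be Li H B He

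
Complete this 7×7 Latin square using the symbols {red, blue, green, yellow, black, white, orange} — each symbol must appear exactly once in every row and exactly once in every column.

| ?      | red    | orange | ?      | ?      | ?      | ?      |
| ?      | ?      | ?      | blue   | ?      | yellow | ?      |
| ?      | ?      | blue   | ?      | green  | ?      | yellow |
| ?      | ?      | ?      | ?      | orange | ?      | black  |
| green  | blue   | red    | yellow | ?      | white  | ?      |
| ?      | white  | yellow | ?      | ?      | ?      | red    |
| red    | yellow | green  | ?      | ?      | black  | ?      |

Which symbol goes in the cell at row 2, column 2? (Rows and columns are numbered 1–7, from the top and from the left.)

orange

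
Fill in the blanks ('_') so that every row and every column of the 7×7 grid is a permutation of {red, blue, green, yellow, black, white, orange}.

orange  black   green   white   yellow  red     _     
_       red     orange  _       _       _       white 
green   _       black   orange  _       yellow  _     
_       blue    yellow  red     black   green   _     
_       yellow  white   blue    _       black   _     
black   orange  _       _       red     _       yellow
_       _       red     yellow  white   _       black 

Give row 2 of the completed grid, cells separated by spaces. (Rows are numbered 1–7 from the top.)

(r1,c7): row 1 has {red,green,yellow,black,white,orange}; column 7 has {yellow,black,white}, so it must be blue.
(r2,c6): row 2 has {red,white,orange}; column 6 has {red,green,yellow,black}, so it must be blue.
(r3,c2): row 3 has {green,yellow,black,orange}; column 2 has {red,blue,yellow,black,orange}, so it must be white.
(r3,c5): row 3 has {green,yellow,black,white,orange}; column 5 has {red,yellow,black,white}, so it must be blue.
(r3,c7): row 3 has {blue,green,yellow,black,white,orange}; column 7 has {blue,yellow,black,white}, so it must be red.
(r4,c1): row 4 has {red,blue,green,yellow,black}; column 1 has {green,black,orange}, so it must be white.
(r4,c7): row 4 has {red,blue,green,yellow,black,white}; column 7 has {red,blue,yellow,black,white}, so it must be orange.
(r5,c1): row 5 has {blue,yellow,black,white}; column 1 has {green,black,white,orange}, so it must be red.
(r5,c7): row 5 has {red,blue,yellow,black,white}; column 7 has {red,blue,yellow,black,white,orange}, so it must be green.
(r6,c3): row 6 has {red,yellow,black,orange}; column 3 has {red,green,yellow,black,white,orange}, so it must be blue.
(r6,c4): row 6 has {red,blue,yellow,black,orange}; column 4 has {red,blue,yellow,white,orange}, so it must be green.
(r6,c6): row 6 has {red,blue,green,yellow,black,orange}; column 6 has {red,blue,green,yellow,black}, so it must be white.
(r7,c1): row 7 has {red,yellow,black,white}; column 1 has {red,green,black,white,orange}, so it must be blue.
(r7,c2): row 7 has {red,blue,yellow,black,white}; column 2 has {red,blue,yellow,black,white,orange}, so it must be green.
(r7,c6): row 7 has {red,blue,green,yellow,black,white}; column 6 has {red,blue,green,yellow,black,white}, so it must be orange.
(r2,c1): row 2 has {red,blue,white,orange}; column 1 has {red,blue,green,black,white,orange}, so it must be yellow.
(r2,c4): row 2 has {red,blue,yellow,white,orange}; column 4 has {red,blue,green,yellow,white,orange}, so it must be black.
(r2,c5): row 2 has {red,blue,yellow,black,white,orange}; column 5 has {red,blue,yellow,black,white}, so it must be green.

yellow red orange black green blue white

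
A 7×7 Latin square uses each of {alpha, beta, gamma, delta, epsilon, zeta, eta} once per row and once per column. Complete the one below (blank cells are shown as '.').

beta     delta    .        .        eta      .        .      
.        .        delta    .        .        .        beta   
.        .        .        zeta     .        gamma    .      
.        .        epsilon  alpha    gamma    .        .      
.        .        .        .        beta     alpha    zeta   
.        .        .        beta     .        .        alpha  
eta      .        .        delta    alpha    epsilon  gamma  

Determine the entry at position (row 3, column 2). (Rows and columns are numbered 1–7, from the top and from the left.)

alpha

(r1,c6) = zeta
(r1,c7) = epsilon
(r2,c6) = eta
(r6,c6) = delta
(r1,c4) = gamma
(r2,c4) = epsilon
(r2,c5) = zeta
(r4,c6) = beta
(r5,c4) = eta
(r6,c5) = epsilon
(r1,c3) = alpha
(r3,c5) = delta
(r3,c7) = eta
(r4,c7) = delta
(r5,c3) = gamma
(r3,c3) = beta
(r4,c1) = zeta
(r4,c2) = eta
(r5,c2) = epsilon
(r6,c1) = gamma
(r6,c2) = zeta
(r6,c3) = eta
(r7,c2) = beta
(r7,c3) = zeta
(r2,c1) = alpha
(r2,c2) = gamma
(r3,c1) = epsilon
(r3,c2) = alpha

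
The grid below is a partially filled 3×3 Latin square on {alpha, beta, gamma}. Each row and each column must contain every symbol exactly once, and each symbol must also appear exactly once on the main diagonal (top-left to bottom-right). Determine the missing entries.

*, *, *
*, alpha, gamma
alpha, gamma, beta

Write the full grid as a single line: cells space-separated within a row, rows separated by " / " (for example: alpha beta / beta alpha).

(r1,c1) = gamma
(r1,c2) = beta
(r1,c3) = alpha
(r2,c1) = beta

gamma beta alpha / beta alpha gamma / alpha gamma beta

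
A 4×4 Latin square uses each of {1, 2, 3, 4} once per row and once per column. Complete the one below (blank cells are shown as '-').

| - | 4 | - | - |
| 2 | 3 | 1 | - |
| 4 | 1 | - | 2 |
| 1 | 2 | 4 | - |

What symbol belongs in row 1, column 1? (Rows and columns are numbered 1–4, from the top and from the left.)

(r1,c1): row 1 has {4}; column 1 has {1,2,4}, so it must be 3.

3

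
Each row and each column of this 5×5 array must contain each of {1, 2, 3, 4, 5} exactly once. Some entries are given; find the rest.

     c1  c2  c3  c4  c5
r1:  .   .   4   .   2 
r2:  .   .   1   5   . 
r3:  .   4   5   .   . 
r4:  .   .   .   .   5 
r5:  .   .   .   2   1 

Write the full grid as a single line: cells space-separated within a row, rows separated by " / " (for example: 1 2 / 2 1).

5 1 4 3 2 / 3 2 1 5 4 / 2 4 5 1 3 / 1 3 2 4 5 / 4 5 3 2 1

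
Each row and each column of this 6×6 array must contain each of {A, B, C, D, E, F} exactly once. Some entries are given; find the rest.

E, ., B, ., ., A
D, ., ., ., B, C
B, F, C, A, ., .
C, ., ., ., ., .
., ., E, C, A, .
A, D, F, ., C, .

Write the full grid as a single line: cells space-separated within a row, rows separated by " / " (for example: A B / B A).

E C B D F A / D E A F B C / B F C A D E / C A D B E F / F B E C A D / A D F E C B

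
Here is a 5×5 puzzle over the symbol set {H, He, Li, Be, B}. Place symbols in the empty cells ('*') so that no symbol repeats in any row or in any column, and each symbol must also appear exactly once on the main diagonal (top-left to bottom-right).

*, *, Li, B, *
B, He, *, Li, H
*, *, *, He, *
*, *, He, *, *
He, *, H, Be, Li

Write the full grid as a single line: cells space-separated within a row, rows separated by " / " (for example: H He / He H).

(r2,c3) = Be
(r3,c3) = B
(r3,c5) = Be
(r4,c4) = H
(r4,c5) = B
(r5,c2) = B
(r1,c1) = Be
(r1,c2) = H
(r1,c5) = He
(r3,c2) = Li
(r4,c1) = Li
(r4,c2) = Be
(r3,c1) = H

Be H Li B He / B He Be Li H / H Li B He Be / Li Be He H B / He B H Be Li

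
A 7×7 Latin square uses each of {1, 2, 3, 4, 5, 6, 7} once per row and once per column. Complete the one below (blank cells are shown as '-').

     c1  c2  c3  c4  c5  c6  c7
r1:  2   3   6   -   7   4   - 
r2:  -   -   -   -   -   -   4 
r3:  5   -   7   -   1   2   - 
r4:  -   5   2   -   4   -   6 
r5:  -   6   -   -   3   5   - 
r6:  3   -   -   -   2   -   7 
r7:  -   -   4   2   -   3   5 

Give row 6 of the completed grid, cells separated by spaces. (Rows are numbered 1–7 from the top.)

(r1,c7) = 1
(r3,c2) = 4
(r3,c7) = 3
(r5,c3) = 1
(r5,c7) = 2
(r6,c2) = 1
(r6,c3) = 5
(r6,c6) = 6
(r7,c2) = 7
(r7,c5) = 6
(r1,c4) = 5
(r2,c2) = 2
(r2,c3) = 3
(r2,c5) = 5
(r3,c4) = 6
(r6,c4) = 4

3 1 5 4 2 6 7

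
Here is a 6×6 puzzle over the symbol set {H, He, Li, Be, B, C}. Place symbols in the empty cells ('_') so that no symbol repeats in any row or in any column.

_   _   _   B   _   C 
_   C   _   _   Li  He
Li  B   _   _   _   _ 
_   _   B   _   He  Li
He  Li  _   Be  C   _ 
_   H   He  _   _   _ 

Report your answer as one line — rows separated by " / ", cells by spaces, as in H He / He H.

(r2,c4) = H
(r4,c2) = Be
(r4,c4) = C
(r5,c3) = H
(r5,c6) = B
(r6,c4) = Li
(r6,c6) = Be
(r1,c2) = He
(r2,c3) = Be
(r3,c3) = C
(r3,c4) = He
(r3,c6) = H
(r4,c1) = H
(r6,c5) = B
(r1,c1) = Be
(r1,c3) = Li
(r1,c5) = H
(r2,c1) = B
(r3,c5) = Be
(r6,c1) = C

Be He Li B H C / B C Be H Li He / Li B C He Be H / H Be B C He Li / He Li H Be C B / C H He Li B Be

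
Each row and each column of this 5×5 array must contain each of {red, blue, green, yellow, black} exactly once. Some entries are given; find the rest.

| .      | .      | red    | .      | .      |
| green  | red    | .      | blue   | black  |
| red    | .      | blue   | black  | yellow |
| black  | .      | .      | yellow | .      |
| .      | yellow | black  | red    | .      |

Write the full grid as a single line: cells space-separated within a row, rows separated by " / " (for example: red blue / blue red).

yellow black red green blue / green red yellow blue black / red green blue black yellow / black blue green yellow red / blue yellow black red green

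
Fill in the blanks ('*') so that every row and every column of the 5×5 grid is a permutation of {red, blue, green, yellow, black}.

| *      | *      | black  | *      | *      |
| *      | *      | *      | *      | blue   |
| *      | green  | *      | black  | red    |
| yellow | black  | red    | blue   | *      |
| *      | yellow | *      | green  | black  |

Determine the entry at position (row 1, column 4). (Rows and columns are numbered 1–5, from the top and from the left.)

red

At row 2, column 2: row 2 has {blue}; column 2 has {green,yellow,black}; that leaves red.
At row 2, column 4: row 2 has {red,blue}; column 4 has {blue,green,black}; that leaves yellow.
At row 3, column 1: row 3 has {red,green,black}; column 1 has {yellow}; that leaves blue.
At row 3, column 3: row 3 has {red,blue,green,black}; column 3 has {red,black}; that leaves yellow.
At row 4, column 5: row 4 has {red,blue,yellow,black}; column 5 has {red,blue,black}; that leaves green.
At row 5, column 1: row 5 has {green,yellow,black}; column 1 has {blue,yellow}; that leaves red.
At row 5, column 3: row 5 has {red,green,yellow,black}; column 3 has {red,yellow,black}; that leaves blue.
At row 1, column 1: row 1 has {black}; column 1 has {red,blue,yellow}; that leaves green.
At row 1, column 2: row 1 has {green,black}; column 2 has {red,green,yellow,black}; that leaves blue.
At row 1, column 4: row 1 has {blue,green,black}; column 4 has {blue,green,yellow,black}; that leaves red.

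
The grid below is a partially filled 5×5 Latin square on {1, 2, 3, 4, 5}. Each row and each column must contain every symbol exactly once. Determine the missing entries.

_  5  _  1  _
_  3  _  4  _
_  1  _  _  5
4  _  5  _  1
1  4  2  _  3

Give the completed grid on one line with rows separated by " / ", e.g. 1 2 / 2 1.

2 5 3 1 4 / 5 3 1 4 2 / 3 1 4 2 5 / 4 2 5 3 1 / 1 4 2 5 3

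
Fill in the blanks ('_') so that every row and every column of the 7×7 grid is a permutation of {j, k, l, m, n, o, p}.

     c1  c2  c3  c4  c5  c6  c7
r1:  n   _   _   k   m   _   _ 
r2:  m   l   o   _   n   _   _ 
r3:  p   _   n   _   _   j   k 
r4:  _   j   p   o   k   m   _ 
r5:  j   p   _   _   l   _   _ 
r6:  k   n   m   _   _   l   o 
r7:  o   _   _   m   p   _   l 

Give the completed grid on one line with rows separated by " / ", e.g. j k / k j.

n o l k m p j / m l o j n k p / p m n l o j k / l j p o k m n / j p k n l o m / k n m p j l o / o k j m p n l

(r1,c2): row 1 has {k,m,n}; column 2 has {j,l,n,p}, so it must be o.
(r1,c6): row 1 has {k,m,n,o}; column 6 has {j,l,m}, so it must be p.
(r1,c7): row 1 has {k,m,n,o,p}; column 7 has {k,l,o}, so it must be j.
(r2,c6): row 2 has {l,m,n,o}; column 6 has {j,l,m,p}, so it must be k.
(r2,c7): row 2 has {k,l,m,n,o}; column 7 has {j,k,l,o}, so it must be p.
(r3,c2): row 3 has {j,k,n,p}; column 2 has {j,l,n,o,p}, so it must be m.
(r3,c4): row 3 has {j,k,m,n,p}; column 4 has {k,m,o}, so it must be l.
(r3,c5): row 3 has {j,k,l,m,n,p}; column 5 has {k,l,m,n,p}, so it must be o.
(r4,c1): row 4 has {j,k,m,o,p}; column 1 has {j,k,m,n,o,p}, so it must be l.
(r4,c7): row 4 has {j,k,l,m,o,p}; column 7 has {j,k,l,o,p}, so it must be n.
(r5,c3): row 5 has {j,l,p}; column 3 has {m,n,o,p}, so it must be k.
(r5,c4): row 5 has {j,k,l,p}; column 4 has {k,l,m,o}, so it must be n.
(r5,c6): row 5 has {j,k,l,n,p}; column 6 has {j,k,l,m,p}, so it must be o.
(r5,c7): row 5 has {j,k,l,n,o,p}; column 7 has {j,k,l,n,o,p}, so it must be m.
(r6,c5): row 6 has {k,l,m,n,o}; column 5 has {k,l,m,n,o,p}, so it must be j.
(r7,c2): row 7 has {l,m,o,p}; column 2 has {j,l,m,n,o,p}, so it must be k.
(r7,c3): row 7 has {k,l,m,o,p}; column 3 has {k,m,n,o,p}, so it must be j.
(r7,c6): row 7 has {j,k,l,m,o,p}; column 6 has {j,k,l,m,o,p}, so it must be n.
(r1,c3): row 1 has {j,k,m,n,o,p}; column 3 has {j,k,m,n,o,p}, so it must be l.
(r2,c4): row 2 has {k,l,m,n,o,p}; column 4 has {k,l,m,n,o}, so it must be j.
(r6,c4): row 6 has {j,k,l,m,n,o}; column 4 has {j,k,l,m,n,o}, so it must be p.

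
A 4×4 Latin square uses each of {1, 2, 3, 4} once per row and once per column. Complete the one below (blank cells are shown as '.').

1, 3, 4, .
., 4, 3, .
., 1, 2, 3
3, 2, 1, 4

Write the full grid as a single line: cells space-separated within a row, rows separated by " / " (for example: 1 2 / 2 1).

1 3 4 2 / 2 4 3 1 / 4 1 2 3 / 3 2 1 4

(r1,c4) = 2
(r2,c1) = 2
(r2,c4) = 1
(r3,c1) = 4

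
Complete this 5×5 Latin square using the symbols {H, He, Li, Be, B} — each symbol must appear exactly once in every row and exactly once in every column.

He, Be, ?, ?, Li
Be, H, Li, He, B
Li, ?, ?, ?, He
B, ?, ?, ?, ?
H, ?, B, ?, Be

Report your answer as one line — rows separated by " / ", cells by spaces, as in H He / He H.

He Be H B Li / Be H Li He B / Li B Be H He / B Li He Be H / H He B Li Be

At row 1, column 3: row 1 has {He,Li,Be}; column 3 has {Li,B}; that leaves H.
At row 1, column 4: row 1 has {H,He,Li,Be}; column 4 has {He}; that leaves B.
At row 3, column 2: row 3 has {He,Li}; column 2 has {H,Be}; that leaves B.
At row 3, column 3: row 3 has {He,Li,B}; column 3 has {H,Li,B}; that leaves Be.
At row 3, column 4: row 3 has {He,Li,Be,B}; column 4 has {He,B}; that leaves H.
At row 4, column 3: row 4 has {B}; column 3 has {H,Li,Be,B}; that leaves He.
At row 4, column 5: row 4 has {He,B}; column 5 has {He,Li,Be,B}; that leaves H.
At row 5, column 4: row 5 has {H,Be,B}; column 4 has {H,He,B}; that leaves Li.
At row 4, column 2: row 4 has {H,He,B}; column 2 has {H,Be,B}; that leaves Li.
At row 4, column 4: row 4 has {H,He,Li,B}; column 4 has {H,He,Li,B}; that leaves Be.
At row 5, column 2: row 5 has {H,Li,Be,B}; column 2 has {H,Li,Be,B}; that leaves He.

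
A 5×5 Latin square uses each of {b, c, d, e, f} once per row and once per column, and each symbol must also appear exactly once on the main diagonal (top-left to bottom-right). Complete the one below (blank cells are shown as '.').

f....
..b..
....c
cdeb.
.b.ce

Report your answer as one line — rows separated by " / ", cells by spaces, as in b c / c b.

f e c d b / e c b f d / b f d e c / c d e b f / d b f c e

(r2,c2) = c
(r3,c3) = d
(r4,c5) = f
(r5,c1) = d
(r5,c3) = f
(r1,c2) = e
(r1,c3) = c
(r1,c4) = d
(r1,c5) = b
(r2,c1) = e
(r2,c4) = f
(r2,c5) = d
(r3,c1) = b
(r3,c2) = f
(r3,c4) = e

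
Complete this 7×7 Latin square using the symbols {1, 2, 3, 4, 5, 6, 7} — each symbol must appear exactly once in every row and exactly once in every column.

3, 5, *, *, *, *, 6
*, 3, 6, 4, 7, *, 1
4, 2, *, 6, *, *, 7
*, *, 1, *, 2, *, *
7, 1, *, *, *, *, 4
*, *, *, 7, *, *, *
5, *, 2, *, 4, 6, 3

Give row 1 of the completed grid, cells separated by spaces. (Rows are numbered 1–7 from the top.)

3 5 7 2 1 4 6

(r1,c5) = 1
(r2,c1) = 2
(r2,c6) = 5
(r4,c1) = 6
(r4,c7) = 5
(r6,c1) = 1
(r6,c7) = 2
(r7,c2) = 7
(r7,c4) = 1
(r1,c4) = 2
(r4,c2) = 4
(r4,c4) = 3
(r4,c6) = 7
(r5,c4) = 5
(r6,c2) = 6
(r1,c6) = 4
(r5,c3) = 3
(r5,c5) = 6
(r5,c6) = 2
(r6,c6) = 3
(r1,c3) = 7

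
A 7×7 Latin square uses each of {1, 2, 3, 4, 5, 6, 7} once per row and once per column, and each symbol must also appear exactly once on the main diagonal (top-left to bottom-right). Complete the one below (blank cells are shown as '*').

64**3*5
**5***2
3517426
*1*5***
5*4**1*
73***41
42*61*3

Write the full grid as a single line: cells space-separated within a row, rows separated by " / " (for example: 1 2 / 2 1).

(r1,c6) = 7
(r2,c1) = 1
(r2,c2) = 7
(r2,c5) = 6
(r2,c6) = 3
(r4,c1) = 2
(r4,c5) = 7
(r4,c6) = 6
(r4,c7) = 4
(r5,c2) = 6
(r5,c5) = 2
(r5,c7) = 7
(r6,c4) = 2
(r6,c5) = 5
(r7,c3) = 7
(r7,c6) = 5
(r1,c3) = 2
(r1,c4) = 1
(r2,c4) = 4
(r4,c3) = 3
(r5,c4) = 3
(r6,c3) = 6

6 4 2 1 3 7 5 / 1 7 5 4 6 3 2 / 3 5 1 7 4 2 6 / 2 1 3 5 7 6 4 / 5 6 4 3 2 1 7 / 7 3 6 2 5 4 1 / 4 2 7 6 1 5 3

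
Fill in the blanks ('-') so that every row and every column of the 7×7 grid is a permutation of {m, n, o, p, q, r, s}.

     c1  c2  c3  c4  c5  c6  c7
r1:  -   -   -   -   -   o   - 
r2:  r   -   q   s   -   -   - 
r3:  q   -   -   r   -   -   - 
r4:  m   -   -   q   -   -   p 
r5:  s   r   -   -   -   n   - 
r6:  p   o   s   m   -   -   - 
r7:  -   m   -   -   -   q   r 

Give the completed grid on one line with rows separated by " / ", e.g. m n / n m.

n q r p m o s / r p q s n m o / q s n r o p m / m n o q r s p / s r m o p n q / p o s m q r n / o m p n s q r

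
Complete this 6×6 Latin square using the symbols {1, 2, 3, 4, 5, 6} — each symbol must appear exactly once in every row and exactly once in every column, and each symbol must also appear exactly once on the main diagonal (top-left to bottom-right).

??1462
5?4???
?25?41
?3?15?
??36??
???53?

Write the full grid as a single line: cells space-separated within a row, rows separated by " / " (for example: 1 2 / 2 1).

3 5 1 4 6 2 / 5 6 4 2 1 3 / 6 2 5 3 4 1 / 4 3 2 1 5 6 / 1 4 3 6 2 5 / 2 1 6 5 3 4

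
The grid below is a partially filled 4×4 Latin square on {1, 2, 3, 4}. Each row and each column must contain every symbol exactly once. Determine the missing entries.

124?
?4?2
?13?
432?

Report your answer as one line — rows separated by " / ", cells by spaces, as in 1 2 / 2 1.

(r1,c4) = 3
(r2,c1) = 3
(r2,c3) = 1
(r3,c1) = 2
(r3,c4) = 4
(r4,c4) = 1

1 2 4 3 / 3 4 1 2 / 2 1 3 4 / 4 3 2 1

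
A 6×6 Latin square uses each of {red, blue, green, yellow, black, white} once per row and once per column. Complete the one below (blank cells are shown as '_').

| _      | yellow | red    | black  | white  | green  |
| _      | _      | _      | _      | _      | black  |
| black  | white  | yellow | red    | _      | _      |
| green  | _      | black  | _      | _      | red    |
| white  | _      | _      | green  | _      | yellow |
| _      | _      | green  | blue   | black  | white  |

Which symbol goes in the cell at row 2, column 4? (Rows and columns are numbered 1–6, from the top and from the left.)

yellow

(r1,c1) = blue
(r3,c6) = blue
(r4,c2) = blue
(r4,c5) = yellow
(r5,c3) = blue
(r5,c5) = red
(r6,c2) = red
(r2,c2) = green
(r2,c3) = white
(r2,c4) = yellow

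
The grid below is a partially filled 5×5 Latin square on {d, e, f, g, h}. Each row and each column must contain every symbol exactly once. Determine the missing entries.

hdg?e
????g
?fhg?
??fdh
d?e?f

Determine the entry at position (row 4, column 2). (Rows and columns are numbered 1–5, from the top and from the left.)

row 1 has {d,e,g,h}; column 4 has {d,g} — only f is left for (r1,c4).
row 2 has {g}; column 3 has {e,f,g,h} — only d is left for (r2,c3).
row 3 has {f,g,h}; column 1 has {d,h} — only e is left for (r3,c1).
row 3 has {e,f,g,h}; column 5 has {e,f,g,h} — only d is left for (r3,c5).
row 4 has {d,f,h}; column 1 has {d,e,h} — only g is left for (r4,c1).
row 4 has {d,f,g,h}; column 2 has {d,f} — only e is left for (r4,c2).

e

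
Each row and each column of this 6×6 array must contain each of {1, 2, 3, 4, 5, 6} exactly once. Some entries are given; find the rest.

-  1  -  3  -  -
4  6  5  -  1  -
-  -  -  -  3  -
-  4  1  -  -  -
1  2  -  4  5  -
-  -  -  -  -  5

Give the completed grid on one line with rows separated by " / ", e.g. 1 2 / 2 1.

5 1 6 3 2 4 / 4 6 5 2 1 3 / 2 5 4 6 3 1 / 3 4 1 5 6 2 / 1 2 3 4 5 6 / 6 3 2 1 4 5

At row 2, column 4: row 2 has {1,4,5,6}; column 4 has {3,4}; that leaves 2.
At row 2, column 6: row 2 has {1,2,4,5,6}; column 6 has {5}; that leaves 3.
At row 3, column 2: row 3 has {3}; column 2 has {1,2,4,6}; that leaves 5.
At row 5, column 6: row 5 has {1,2,4,5}; column 6 has {3,5}; that leaves 6.
At row 6, column 2: row 6 has {5}; column 2 has {1,2,4,5,6}; that leaves 3.
At row 4, column 6: row 4 has {1,4}; column 6 has {3,5,6}; that leaves 2.
At row 5, column 3: row 5 has {1,2,4,5,6}; column 3 has {1,5}; that leaves 3.
At row 1, column 6: row 1 has {1,3}; column 6 has {2,3,5,6}; that leaves 4.
At row 3, column 6: row 3 has {3,5}; column 6 has {2,3,4,5,6}; that leaves 1.
At row 4, column 5: row 4 has {1,2,4}; column 5 has {1,3,5}; that leaves 6.
At row 1, column 5: row 1 has {1,3,4}; column 5 has {1,3,5,6}; that leaves 2.
At row 3, column 4: row 3 has {1,3,5}; column 4 has {2,3,4}; that leaves 6.
At row 4, column 4: row 4 has {1,2,4,6}; column 4 has {2,3,4,6}; that leaves 5.
At row 6, column 4: row 6 has {3,5}; column 4 has {2,3,4,5,6}; that leaves 1.
At row 6, column 5: row 6 has {1,3,5}; column 5 has {1,2,3,5,6}; that leaves 4.
At row 1, column 3: row 1 has {1,2,3,4}; column 3 has {1,3,5}; that leaves 6.
At row 3, column 1: row 3 has {1,3,5,6}; column 1 has {1,4}; that leaves 2.
At row 3, column 3: row 3 has {1,2,3,5,6}; column 3 has {1,3,5,6}; that leaves 4.
At row 4, column 1: row 4 has {1,2,4,5,6}; column 1 has {1,2,4}; that leaves 3.
At row 6, column 1: row 6 has {1,3,4,5}; column 1 has {1,2,3,4}; that leaves 6.
At row 6, column 3: row 6 has {1,3,4,5,6}; column 3 has {1,3,4,5,6}; that leaves 2.
At row 1, column 1: row 1 has {1,2,3,4,6}; column 1 has {1,2,3,4,6}; that leaves 5.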